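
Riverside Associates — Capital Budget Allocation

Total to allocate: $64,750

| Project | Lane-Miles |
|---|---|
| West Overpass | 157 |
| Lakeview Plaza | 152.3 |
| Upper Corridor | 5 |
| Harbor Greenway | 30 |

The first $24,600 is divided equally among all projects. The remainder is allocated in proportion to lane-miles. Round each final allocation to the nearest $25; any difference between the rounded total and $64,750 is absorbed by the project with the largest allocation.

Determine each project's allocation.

First tranche $24,600 split equally: $6,150 each.
Remainder $40,150 by lane-miles (total 344.3): West Overpass 18,308.31 → $18,300; Lakeview Plaza 17,760.22 → $17,750; Upper Corridor 583.07 → $575; Harbor Greenway 3,498.40 → $3,500.
Rounding difference +$25 on remainder applied to West Overpass.
Totals: West Overpass $6,150 + $18,325 = $24,475; Lakeview Plaza $6,150 + $17,750 = $23,900; Upper Corridor $6,150 + $575 = $6,725; Harbor Greenway $6,150 + $3,500 = $9,650.

West Overpass: $24,475; Lakeview Plaza: $23,900; Upper Corridor: $6,725; Harbor Greenway: $9,650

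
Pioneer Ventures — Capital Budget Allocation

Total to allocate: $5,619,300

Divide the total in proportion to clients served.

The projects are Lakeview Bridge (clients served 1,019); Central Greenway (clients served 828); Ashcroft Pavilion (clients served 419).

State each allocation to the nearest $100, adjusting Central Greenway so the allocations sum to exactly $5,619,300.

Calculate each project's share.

Sum of clients served: 2,266.
Unrounded shares: Lakeview Bridge 1,019/2,266 × $5,619,300 = 2,526,949.12; Central Greenway 828/2,266 × $5,619,300 = 2,053,301.15; Ashcroft Pavilion 419/2,266 × $5,619,300 = 1,039,049.74.
After rounding ($100): Lakeview Bridge $2,526,900; Central Greenway $2,053,300; Ashcroft Pavilion $1,039,000. Sum = $5,619,200.
Difference $5,619,300 − $5,619,200 = +$100 applied to Central Greenway: Central Greenway becomes $2,053,400.

Lakeview Bridge: $2,526,900 · Central Greenway: $2,053,400 · Ashcroft Pavilion: $1,039,000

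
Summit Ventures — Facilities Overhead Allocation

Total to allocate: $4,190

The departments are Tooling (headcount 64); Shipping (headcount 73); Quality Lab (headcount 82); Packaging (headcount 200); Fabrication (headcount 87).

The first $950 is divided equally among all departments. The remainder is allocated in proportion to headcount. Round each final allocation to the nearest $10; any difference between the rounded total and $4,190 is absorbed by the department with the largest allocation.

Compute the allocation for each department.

First tranche $950 split equally: $190 each.
Remainder $3,240 by headcount (total 506): Tooling 409.80 → $410; Shipping 467.43 → $470; Quality Lab 525.06 → $530; Packaging 1,280.63 → $1,280; Fabrication 557.08 → $560.
Rounding difference −$10 on remainder applied to Packaging.
Totals: Tooling $190 + $410 = $600; Shipping $190 + $470 = $660; Quality Lab $190 + $530 = $720; Packaging $190 + $1,270 = $1,460; Fabrication $190 + $560 = $750.

Tooling: $600 | Shipping: $660 | Quality Lab: $720 | Packaging: $1,460 | Fabrication: $750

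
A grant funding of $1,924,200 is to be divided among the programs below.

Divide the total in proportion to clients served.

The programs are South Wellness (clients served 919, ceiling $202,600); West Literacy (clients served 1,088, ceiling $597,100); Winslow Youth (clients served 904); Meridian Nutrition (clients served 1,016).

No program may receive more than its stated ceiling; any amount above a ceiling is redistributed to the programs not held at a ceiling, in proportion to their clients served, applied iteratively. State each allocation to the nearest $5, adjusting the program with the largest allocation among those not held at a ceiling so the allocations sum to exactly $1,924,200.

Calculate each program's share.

Clients served total: 3,927.
Pro-rata shares before constraints: South Wellness 450,302.98; West Literacy 533,111.69; Winslow Youth 442,953.09; Meridian Nutrition 497,832.24.
Capped: South Wellness ($202,600); remaining pool $1,721,600 reallocated over remaining clients served 3,008.
Capped: West Literacy ($597,100); remaining pool $1,124,500 reallocated over remaining clients served 1,920.
Shares after redistribution: Winslow Youth 529,452.08 → $529,450; Meridian Nutrition 595,047.92 → $595,050.

South Wellness: $202,600; West Literacy: $597,100; Winslow Youth: $529,450; Meridian Nutrition: $595,050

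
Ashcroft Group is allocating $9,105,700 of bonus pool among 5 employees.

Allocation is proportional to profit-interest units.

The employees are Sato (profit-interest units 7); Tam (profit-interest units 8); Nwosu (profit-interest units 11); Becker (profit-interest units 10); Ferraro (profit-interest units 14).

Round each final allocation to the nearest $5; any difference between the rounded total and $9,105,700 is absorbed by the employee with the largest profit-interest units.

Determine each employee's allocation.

Combined profit-interest units = 7 + 8 + 11 + 10 + 14 = 50.
Raw shares: Sato 1,274,798.00; Tam 1,456,912.00; Nwosu 2,003,254.00; Becker 1,821,140.00; Ferraro 2,549,596.00.
After rounding ($5): Sato $1,274,800; Tam $1,456,910; Nwosu $2,003,255; Becker $1,821,140; Ferraro $2,549,595. Sum = $9,105,700.
Rounded total matches; no reconciliation needed.

Sato: $1,274,800 | Tam: $1,456,910 | Nwosu: $2,003,255 | Becker: $1,821,140 | Ferraro: $2,549,595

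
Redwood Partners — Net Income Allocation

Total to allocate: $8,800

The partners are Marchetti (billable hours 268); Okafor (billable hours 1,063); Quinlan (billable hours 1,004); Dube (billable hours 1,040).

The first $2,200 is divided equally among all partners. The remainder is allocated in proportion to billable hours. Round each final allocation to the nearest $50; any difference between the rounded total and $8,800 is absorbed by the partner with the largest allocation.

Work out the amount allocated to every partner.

Marchetti: $1,050 · Okafor: $2,650 · Quinlan: $2,500 · Dube: $2,600

Equal tier: $2,200 ÷ 4 = $550 apiece.
Remainder $6,600 by billable hours (total 3,375): Marchetti 524.09 → $500; Okafor 2,078.76 → $2,100; Quinlan 1,963.38 → $1,950; Dube 2,033.78 → $2,050.
Totals: Marchetti $550 + $500 = $1,050; Okafor $550 + $2,100 = $2,650; Quinlan $550 + $1,950 = $2,500; Dube $550 + $2,050 = $2,600.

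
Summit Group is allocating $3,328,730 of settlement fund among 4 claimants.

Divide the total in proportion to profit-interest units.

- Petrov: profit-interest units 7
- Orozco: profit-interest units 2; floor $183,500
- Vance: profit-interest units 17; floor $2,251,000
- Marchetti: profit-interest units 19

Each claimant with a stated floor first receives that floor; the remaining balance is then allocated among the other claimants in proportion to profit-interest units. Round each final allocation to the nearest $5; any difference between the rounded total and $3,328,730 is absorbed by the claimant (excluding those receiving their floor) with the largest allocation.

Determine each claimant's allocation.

Petrov: $240,755 · Orozco: $183,500 · Vance: $2,251,000 · Marchetti: $653,475

Minimums first: Orozco $183,500; Vance $2,251,000. Balance $894,230.
Balance split over remaining profit-interest units 26: Petrov 240,754.23 → $240,755; Marchetti 653,475.77 → $653,475.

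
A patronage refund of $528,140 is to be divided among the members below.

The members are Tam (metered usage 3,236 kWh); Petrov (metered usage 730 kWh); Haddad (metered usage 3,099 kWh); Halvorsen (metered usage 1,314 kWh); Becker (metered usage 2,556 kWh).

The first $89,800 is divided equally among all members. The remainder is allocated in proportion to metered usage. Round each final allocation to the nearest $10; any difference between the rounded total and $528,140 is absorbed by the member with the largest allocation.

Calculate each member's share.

First tranche $89,800 split equally: $17,960 each.
Remainder $438,340 by metered usage (total 10,935): Tam 129,718.17 → $129,720; Petrov 29,262.75 → $29,260; Haddad 124,226.40 → $124,230; Halvorsen 52,672.95 → $52,670; Becker 102,459.72 → $102,460.
Totals: Tam $17,960 + $129,720 = $147,680; Petrov $17,960 + $29,260 = $47,220; Haddad $17,960 + $124,230 = $142,190; Halvorsen $17,960 + $52,670 = $70,630; Becker $17,960 + $102,460 = $120,420.

Tam: $147,680 | Petrov: $47,220 | Haddad: $142,190 | Halvorsen: $70,630 | Becker: $120,420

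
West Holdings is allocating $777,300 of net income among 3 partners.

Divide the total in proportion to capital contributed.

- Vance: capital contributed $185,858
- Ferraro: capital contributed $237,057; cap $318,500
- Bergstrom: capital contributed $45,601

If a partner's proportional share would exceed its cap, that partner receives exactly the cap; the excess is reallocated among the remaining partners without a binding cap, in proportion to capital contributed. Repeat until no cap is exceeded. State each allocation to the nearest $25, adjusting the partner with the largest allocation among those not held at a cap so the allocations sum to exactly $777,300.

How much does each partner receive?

Vance: $368,400 · Ferraro: $318,500 · Bergstrom: $90,400

Capital contributed total: 468,516.
Proportional shares (ignoring caps): Vance 308,351.10; Ferraro 393,293.73; Bergstrom 75,655.17.
Cap binds for Ferraro ($318,500); balance $458,800 reallocated over remaining capital contributed 231,459.
Shares after redistribution: Vance 368,409.31 → $368,400; Bergstrom 90,390.69 → $90,400.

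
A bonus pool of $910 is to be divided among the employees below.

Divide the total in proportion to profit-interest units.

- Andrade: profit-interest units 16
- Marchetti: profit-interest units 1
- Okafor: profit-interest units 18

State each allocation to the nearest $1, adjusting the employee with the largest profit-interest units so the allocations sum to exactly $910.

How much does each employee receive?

Andrade: $416; Marchetti: $26; Okafor: $468

Total profit-interest units = 16 + 1 + 18 = 35.
Unrounded shares: Andrade 416.00; Marchetti 26.00; Okafor 468.00.
At nearest $1: Andrade $416; Marchetti $26; Okafor $468. Sum = $910.
No rounding difference to absorb.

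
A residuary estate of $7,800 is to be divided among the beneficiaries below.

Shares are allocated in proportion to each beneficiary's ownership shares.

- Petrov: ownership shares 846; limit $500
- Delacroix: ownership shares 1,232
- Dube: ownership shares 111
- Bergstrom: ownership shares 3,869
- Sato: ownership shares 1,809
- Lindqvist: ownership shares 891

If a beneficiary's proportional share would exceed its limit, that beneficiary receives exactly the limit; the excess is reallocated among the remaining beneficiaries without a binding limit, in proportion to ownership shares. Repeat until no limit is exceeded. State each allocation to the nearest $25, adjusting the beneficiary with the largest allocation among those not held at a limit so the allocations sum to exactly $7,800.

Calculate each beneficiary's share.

Total ownership shares = 8,758.
Unconstrained shares: Petrov 753.46; Delacroix 1,097.24; Dube 98.86; Bergstrom 3,445.79; Sato 1,611.12; Lindqvist 793.54.
Cap binds for Petrov ($500); residual $7,300 reallocated over remaining ownership shares 7,912.
Redistributed shares: Delacroix 1,136.70 → $1,125; Dube 102.41 → $100; Bergstrom 3,569.73 → $3,575; Sato 1,669.07 → $1,675; Lindqvist 822.08 → $825.

Petrov: $500; Delacroix: $1,125; Dube: $100; Bergstrom: $3,575; Sato: $1,675; Lindqvist: $825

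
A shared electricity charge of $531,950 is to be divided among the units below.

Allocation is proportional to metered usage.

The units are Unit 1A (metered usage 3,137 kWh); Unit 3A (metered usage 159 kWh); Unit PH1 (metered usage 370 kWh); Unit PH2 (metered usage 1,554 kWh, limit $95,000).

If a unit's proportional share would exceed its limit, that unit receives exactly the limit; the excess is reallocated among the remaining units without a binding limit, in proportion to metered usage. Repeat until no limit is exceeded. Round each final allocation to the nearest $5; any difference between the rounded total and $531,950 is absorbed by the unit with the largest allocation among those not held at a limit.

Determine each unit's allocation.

Metered usage total: 5,220.
Proportional shares (ignoring caps): Unit 1A 319,679.53; Unit 3A 16,203.07; Unit PH1 37,705.27; Unit PH2 158,362.13.
Held at cap: Unit PH2 ($95,000); balance $436,950 reallocated over remaining metered usage 3,666.
Shares after redistribution: Unit 1A 373,898.57 → $373,900; Unit 3A 18,951.19 → $18,950; Unit PH1 44,100.25 → $44,100.

Unit 1A: $373,900 · Unit 3A: $18,950 · Unit PH1: $44,100 · Unit PH2: $95,000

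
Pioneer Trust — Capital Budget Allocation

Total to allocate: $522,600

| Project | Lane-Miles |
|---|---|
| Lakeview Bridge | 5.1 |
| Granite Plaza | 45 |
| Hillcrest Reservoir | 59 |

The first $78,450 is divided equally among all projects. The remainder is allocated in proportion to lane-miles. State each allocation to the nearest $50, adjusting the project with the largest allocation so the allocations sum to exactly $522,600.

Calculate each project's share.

Equal tier: $78,450 ÷ 3 = $26,150 apiece.
Remainder $444,150 by lane-miles (total 109.1): Lakeview Bridge 20,762.28 → $20,750; Granite Plaza 183,196.61 → $183,200; Hillcrest Reservoir 240,191.11 → $240,200.
Totals: Lakeview Bridge $26,150 + $20,750 = $46,900; Granite Plaza $26,150 + $183,200 = $209,350; Hillcrest Reservoir $26,150 + $240,200 = $266,350.

Lakeview Bridge: $46,900; Granite Plaza: $209,350; Hillcrest Reservoir: $266,350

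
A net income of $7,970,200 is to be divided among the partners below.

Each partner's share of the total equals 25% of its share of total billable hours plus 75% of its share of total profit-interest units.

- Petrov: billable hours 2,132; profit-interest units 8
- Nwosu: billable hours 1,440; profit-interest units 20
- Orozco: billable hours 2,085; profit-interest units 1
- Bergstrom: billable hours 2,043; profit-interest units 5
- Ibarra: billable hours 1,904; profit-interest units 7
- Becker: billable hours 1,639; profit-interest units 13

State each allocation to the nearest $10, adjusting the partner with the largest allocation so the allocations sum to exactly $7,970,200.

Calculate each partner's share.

Petrov: $1,263,420; Nwosu: $2,469,150; Orozco: $480,210; Bergstrom: $915,560; Ibarra: $1,112,320; Becker: $1,729,540

Billable hours total 11,243; profit-interest units total 54.
Combined weights (25% billable hours + 75% profit-interest units): Petrov 0.1585; Nwosu 0.3098; Orozco 0.0603; Bergstrom 0.1149; Ibarra 0.1396; Becker 0.2170.
Raw shares: Petrov 1,263,423.25; Nwosu 2,469,149.64; Orozco 480,213.08; Bergstrom 915,558.48; Ibarra 1,112,318.53; Becker 1,729,537.02.
After rounding ($10): Petrov $1,263,420; Nwosu $2,469,150; Orozco $480,210; Bergstrom $915,560; Ibarra $1,112,320; Becker $1,729,540. Sum = $7,970,200.
Sum already equals the total — no adjustment.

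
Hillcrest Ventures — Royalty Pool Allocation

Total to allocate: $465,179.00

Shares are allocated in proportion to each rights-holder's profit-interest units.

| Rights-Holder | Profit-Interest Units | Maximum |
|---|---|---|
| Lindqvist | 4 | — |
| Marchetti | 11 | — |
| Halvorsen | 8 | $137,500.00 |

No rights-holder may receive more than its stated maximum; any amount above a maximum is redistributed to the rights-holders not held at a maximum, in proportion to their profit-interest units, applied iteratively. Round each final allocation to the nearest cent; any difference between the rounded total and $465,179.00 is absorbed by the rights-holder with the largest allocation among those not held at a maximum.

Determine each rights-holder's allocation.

Total profit-interest units = 23.
Unconstrained shares: Lindqvist 80,900.6957; Marchetti 222,476.9130; Halvorsen 161,801.3913.
Capped: Halvorsen ($137,500.00); residual $327,679.00 reallocated over remaining profit-interest units 15.
Shares after redistribution: Lindqvist 87,381.0667 → $87,381.07; Marchetti 240,297.9333 → $240,297.93.

Lindqvist: $87,381.07 | Marchetti: $240,297.93 | Halvorsen: $137,500.00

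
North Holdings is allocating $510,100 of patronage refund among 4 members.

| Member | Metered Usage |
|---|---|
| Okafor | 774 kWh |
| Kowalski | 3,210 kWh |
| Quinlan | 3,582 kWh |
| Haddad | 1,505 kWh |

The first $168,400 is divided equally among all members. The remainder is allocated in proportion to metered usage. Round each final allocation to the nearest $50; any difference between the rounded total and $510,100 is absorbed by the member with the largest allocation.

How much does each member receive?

Equal tier: $168,400 ÷ 4 = $42,100 apiece.
Remainder $341,700 by metered usage (total 9,071): Okafor 29,156.19 → $29,150; Kowalski 120,919.08 → $120,900; Quinlan 134,932.14 → $134,950; Haddad 56,692.59 → $56,700.
Totals: Okafor $42,100 + $29,150 = $71,250; Kowalski $42,100 + $120,900 = $163,000; Quinlan $42,100 + $134,950 = $177,050; Haddad $42,100 + $56,700 = $98,800.

Okafor: $71,250 · Kowalski: $163,000 · Quinlan: $177,050 · Haddad: $98,800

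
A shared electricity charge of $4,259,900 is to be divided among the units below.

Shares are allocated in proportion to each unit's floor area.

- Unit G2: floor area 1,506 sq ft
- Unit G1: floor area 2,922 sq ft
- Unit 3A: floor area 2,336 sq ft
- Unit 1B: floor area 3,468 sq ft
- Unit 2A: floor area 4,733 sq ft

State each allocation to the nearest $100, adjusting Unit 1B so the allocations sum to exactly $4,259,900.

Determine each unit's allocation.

Unit G2: $428,700; Unit G1: $831,800; Unit 3A: $665,000; Unit 1B: $987,100; Unit 2A: $1,347,300

Combined floor area = 14,965.
Raw shares: Unit G2 1,506/14,965 × $4,259,900 = 428,694.25; Unit G1 2,922/14,965 × $4,259,900 = 831,769.32; Unit 3A 2,336/14,965 × $4,259,900 = 664,960.00; Unit 1B 3,468/14,965 × $4,259,900 = 987,192.33; Unit 2A 4,733/14,965 × $4,259,900 = 1,347,284.11.
At nearest $100: Unit G2 $428,700; Unit G1 $831,800; Unit 3A $665,000; Unit 1B $987,200; Unit 2A $1,347,300. Sum = $4,260,000.
Difference $4,259,900 − $4,260,000 = −$100 applied to Unit 1B: Unit 1B becomes $987,100.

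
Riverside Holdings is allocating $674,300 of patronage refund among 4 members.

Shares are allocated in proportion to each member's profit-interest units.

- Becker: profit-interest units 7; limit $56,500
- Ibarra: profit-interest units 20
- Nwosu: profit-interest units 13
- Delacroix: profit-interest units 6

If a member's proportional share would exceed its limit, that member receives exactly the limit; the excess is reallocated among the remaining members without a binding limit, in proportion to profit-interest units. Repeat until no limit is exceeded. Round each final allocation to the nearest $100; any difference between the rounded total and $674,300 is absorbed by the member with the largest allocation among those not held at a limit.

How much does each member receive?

Total profit-interest units = 46.
Pro-rata shares before constraints: Becker 102,610.87; Ibarra 293,173.91; Nwosu 190,563.04; Delacroix 87,952.17.
Cap binds for Becker ($56,500); remaining pool $617,800 reallocated over remaining profit-interest units 39.
Redistributed shares: Ibarra 316,820.51 → $316,800; Nwosu 205,933.33 → $205,900; Delacroix 95,046.15 → $95,000.
Rounding difference +$100 applied to Ibarra → $316,900.

Becker: $56,500; Ibarra: $316,900; Nwosu: $205,900; Delacroix: $95,000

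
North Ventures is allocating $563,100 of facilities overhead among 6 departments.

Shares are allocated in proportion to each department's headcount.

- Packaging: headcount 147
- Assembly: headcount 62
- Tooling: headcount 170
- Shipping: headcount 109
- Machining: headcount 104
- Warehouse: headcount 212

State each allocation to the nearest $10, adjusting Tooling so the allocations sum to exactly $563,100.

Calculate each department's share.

Sum of headcount: 804.
Proportional shares: Packaging 147/804 × $563,100 = 102,954.85; Assembly 62/804 × $563,100 = 43,423.13; Tooling 170/804 × $563,100 = 119,063.43; Shipping 109/804 × $563,100 = 76,340.67; Machining 104/804 × $563,100 = 72,838.81; Warehouse 212/804 × $563,100 = 148,479.10.
Rounded to nearest $10: Packaging $102,950; Assembly $43,420; Tooling $119,060; Shipping $76,340; Machining $72,840; Warehouse $148,480. Sum = $563,090.
Difference $563,100 − $563,090 = +$10 applied to Tooling: Tooling becomes $119,070.

Packaging: $102,950; Assembly: $43,420; Tooling: $119,070; Shipping: $76,340; Machining: $72,840; Warehouse: $148,480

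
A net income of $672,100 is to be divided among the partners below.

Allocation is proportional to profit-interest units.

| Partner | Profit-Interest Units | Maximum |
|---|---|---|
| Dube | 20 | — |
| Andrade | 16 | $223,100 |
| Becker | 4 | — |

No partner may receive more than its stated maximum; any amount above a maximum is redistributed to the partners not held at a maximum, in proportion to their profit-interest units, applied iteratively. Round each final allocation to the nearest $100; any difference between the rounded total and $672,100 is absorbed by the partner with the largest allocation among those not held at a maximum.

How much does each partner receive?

Dube: $374,200; Andrade: $223,100; Becker: $74,800

Combined profit-interest units = 40.
Proportional shares (ignoring caps): Dube 336,050.00; Andrade 268,840.00; Becker 67,210.00.
Cap binds for Andrade ($223,100); balance $449,000 reallocated over remaining profit-interest units 24.
Remaining shares: Dube 374,166.67 → $374,200; Becker 74,833.33 → $74,800.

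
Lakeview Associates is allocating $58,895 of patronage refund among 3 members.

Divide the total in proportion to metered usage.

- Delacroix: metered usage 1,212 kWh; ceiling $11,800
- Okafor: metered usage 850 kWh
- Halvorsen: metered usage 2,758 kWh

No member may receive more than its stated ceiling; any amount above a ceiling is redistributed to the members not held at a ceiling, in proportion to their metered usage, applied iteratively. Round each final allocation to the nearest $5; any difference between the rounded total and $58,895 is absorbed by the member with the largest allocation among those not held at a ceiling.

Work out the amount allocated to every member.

Delacroix: $11,800; Okafor: $11,095; Halvorsen: $36,000

Metered usage total: 4,820.
Unconstrained shares: Delacroix 14,809.28; Okafor 10,386.05; Halvorsen 33,699.67.
Held at cap: Delacroix ($11,800); remaining pool $47,095 reallocated over remaining metered usage 3,608.
Redistributed shares: Okafor 11,095.00 → $11,095; Halvorsen 36,000.00 → $36,000.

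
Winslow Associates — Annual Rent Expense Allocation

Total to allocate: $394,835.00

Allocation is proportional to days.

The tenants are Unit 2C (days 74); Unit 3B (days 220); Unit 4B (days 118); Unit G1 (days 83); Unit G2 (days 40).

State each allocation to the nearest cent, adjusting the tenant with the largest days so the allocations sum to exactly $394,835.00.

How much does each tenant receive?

Combined days = 74 + 220 + 118 + 83 + 40 = 535.
Pro-rata amounts: Unit 2C 54,612.6916; Unit 3B 162,362.0561; Unit 4B 87,085.1028; Unit G1 61,254.7757; Unit G2 29,520.3738.
Rounded to nearest cent: Unit 2C $54,612.69; Unit 3B $162,362.06; Unit 4B $87,085.10; Unit G1 $61,254.78; Unit G2 $29,520.37. Sum = $394,835.00.
No rounding difference to absorb.

Unit 2C: $54,612.69 · Unit 3B: $162,362.06 · Unit 4B: $87,085.10 · Unit G1: $61,254.78 · Unit G2: $29,520.37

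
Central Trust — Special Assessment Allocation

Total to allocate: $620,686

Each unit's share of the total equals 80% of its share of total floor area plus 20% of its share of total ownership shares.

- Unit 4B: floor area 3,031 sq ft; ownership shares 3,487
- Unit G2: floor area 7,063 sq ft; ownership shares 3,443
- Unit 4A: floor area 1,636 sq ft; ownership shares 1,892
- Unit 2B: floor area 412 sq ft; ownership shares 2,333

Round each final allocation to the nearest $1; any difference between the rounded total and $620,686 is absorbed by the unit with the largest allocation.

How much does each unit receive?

Totals — floor area 12,142, ownership shares 11,155.
Composite weights (80% floor area + 20% ownership shares): Unit 4B 0.2622; Unit G2 0.5271; Unit 4A 0.1417; Unit 2B 0.0690.
Unrounded shares: Unit 4B 162,757.87; Unit G2 327,157.43; Unit 4A 87,959.37; Unit 2B 42,811.33.
Rounded to nearest $1: Unit 4B $162,758; Unit G2 $327,157; Unit 4A $87,959; Unit 2B $42,811. Sum = $620,685.
Difference $620,686 − $620,685 = +$1 applied to largest allocation (Unit G2): Unit G2 becomes $327,158.

Unit 4B: $162,758; Unit G2: $327,158; Unit 4A: $87,959; Unit 2B: $42,811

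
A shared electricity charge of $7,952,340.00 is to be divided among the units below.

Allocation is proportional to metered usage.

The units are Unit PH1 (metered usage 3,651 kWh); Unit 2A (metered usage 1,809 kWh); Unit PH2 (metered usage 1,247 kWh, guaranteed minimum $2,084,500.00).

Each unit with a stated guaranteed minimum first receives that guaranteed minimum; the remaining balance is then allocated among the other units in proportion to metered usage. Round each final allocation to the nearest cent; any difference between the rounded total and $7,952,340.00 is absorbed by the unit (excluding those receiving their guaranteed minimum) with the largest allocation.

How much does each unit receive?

Guaranteed amounts: Unit PH2 $2,084,500.00. Residual $5,867,840.00.
Residual split over remaining metered usage 5,460: Unit PH1 3,923,714.9890 → $3,923,714.99; Unit 2A 1,944,125.0110 → $1,944,125.01.

Unit PH1: $3,923,714.99 · Unit 2A: $1,944,125.01 · Unit PH2: $2,084,500.00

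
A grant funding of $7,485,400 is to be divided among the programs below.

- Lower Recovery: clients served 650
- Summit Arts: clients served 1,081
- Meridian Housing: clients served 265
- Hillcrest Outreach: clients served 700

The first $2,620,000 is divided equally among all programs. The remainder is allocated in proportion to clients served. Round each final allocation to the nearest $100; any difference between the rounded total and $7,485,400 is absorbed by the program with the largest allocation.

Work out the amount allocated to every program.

$2,620,000 shared equally gives $655,000 per program.
Remainder $4,865,400 by clients served (total 2,696): Lower Recovery 1,173,037.83 → $1,173,000; Summit Arts 1,950,852.15 → $1,950,900; Meridian Housing 478,238.50 → $478,200; Hillcrest Outreach 1,263,271.51 → $1,263,300.
Totals: Lower Recovery $655,000 + $1,173,000 = $1,828,000; Summit Arts $655,000 + $1,950,900 = $2,605,900; Meridian Housing $655,000 + $478,200 = $1,133,200; Hillcrest Outreach $655,000 + $1,263,300 = $1,918,300.

Lower Recovery: $1,828,000 · Summit Arts: $2,605,900 · Meridian Housing: $1,133,200 · Hillcrest Outreach: $1,918,300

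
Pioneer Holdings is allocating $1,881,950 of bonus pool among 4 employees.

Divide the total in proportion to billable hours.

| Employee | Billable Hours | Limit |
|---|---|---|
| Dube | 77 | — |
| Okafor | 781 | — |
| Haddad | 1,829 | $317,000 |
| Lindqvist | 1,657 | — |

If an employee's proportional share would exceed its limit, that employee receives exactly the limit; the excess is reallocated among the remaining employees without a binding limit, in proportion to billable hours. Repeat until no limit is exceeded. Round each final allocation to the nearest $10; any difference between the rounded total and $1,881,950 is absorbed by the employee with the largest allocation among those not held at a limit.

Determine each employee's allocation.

Dube: $47,910 · Okafor: $485,970 · Haddad: $317,000 · Lindqvist: $1,031,070

Combined billable hours = 4,344.
Proportional shares (ignoring caps): Dube 33,358.69; Okafor 338,352.43; Haddad 792,377.20; Lindqvist 717,861.68.
Held at cap: Haddad ($317,000); remaining pool $1,564,950 reallocated over remaining billable hours 2,515.
Shares after redistribution: Dube 47,912.98 → $47,910; Okafor 485,974.53 → $485,970; Lindqvist 1,031,062.49 → $1,031,060.
Rounding difference +$10 applied to Lindqvist → $1,031,070.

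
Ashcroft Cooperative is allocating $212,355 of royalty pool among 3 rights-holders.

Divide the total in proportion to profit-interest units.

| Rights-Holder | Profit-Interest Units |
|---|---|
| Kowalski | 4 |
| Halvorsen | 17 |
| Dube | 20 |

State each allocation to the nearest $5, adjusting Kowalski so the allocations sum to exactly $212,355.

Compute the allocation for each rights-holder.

Kowalski: $20,715 | Halvorsen: $88,050 | Dube: $103,590

Combined profit-interest units = 41.
Proportional shares: Kowalski 4/41 × $212,355 = 20,717.56; Halvorsen 17/41 × $212,355 = 88,049.63; Dube 20/41 × $212,355 = 103,587.80.
Rounded to nearest $5: Kowalski $20,720; Halvorsen $88,050; Dube $103,590. Sum = $212,360.
Difference $212,355 − $212,360 = −$5 applied to Kowalski: Kowalski becomes $20,715.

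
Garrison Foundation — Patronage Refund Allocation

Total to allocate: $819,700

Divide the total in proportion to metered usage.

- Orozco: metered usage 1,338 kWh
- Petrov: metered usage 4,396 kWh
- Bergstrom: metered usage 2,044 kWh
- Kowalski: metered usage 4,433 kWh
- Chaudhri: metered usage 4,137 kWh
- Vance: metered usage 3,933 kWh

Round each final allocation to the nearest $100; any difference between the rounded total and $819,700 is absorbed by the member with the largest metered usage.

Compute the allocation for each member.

Metered usage total: 20,281.
Raw shares: Orozco 1,338/20,281 × $819,700 = 54,078.13; Petrov 4,396/20,281 × $819,700 = 177,673.74; Bergstrom 2,044/20,281 × $819,700 = 82,612.63; Kowalski 4,433/20,281 × $819,700 = 179,169.18; Chaudhri 4,137/20,281 × $819,700 = 167,205.70; Vance 3,933/20,281 × $819,700 = 158,960.61.
Rounded to nearest $100: Orozco $54,100; Petrov $177,700; Bergstrom $82,600; Kowalski $179,200; Chaudhri $167,200; Vance $159,000. Sum = $819,800.
Difference $819,700 − $819,800 = −$100 applied to largest metered usage (Kowalski): Kowalski becomes $179,100.

Orozco: $54,100 · Petrov: $177,700 · Bergstrom: $82,600 · Kowalski: $179,100 · Chaudhri: $167,200 · Vance: $159,000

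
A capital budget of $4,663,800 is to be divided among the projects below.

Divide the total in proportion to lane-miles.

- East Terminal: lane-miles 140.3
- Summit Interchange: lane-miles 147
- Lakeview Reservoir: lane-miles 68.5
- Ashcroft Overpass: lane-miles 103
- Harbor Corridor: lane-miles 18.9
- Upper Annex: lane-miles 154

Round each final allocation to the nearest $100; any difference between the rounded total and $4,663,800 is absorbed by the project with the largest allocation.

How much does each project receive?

Total lane-miles = 631.7.
Raw shares: East Terminal 140.3/631.7 × $4,663,800 = 1,035,825.77; Summit Interchange 147/631.7 × $4,663,800 = 1,085,291.44; Lakeview Reservoir 68.5/631.7 × $4,663,800 = 505,731.04; Ashcroft Overpass 103/631.7 × $4,663,800 = 760,442.30; Harbor Corridor 18.9/631.7 × $4,663,800 = 139,537.47; Upper Annex 154/631.7 × $4,663,800 = 1,136,971.98.
Rounded to nearest $100: East Terminal $1,035,800; Summit Interchange $1,085,300; Lakeview Reservoir $505,700; Ashcroft Overpass $760,400; Harbor Corridor $139,500; Upper Annex $1,137,000. Sum = $4,663,700.
Difference $4,663,800 − $4,663,700 = +$100 applied to largest allocation (Upper Annex): Upper Annex becomes $1,137,100.

East Terminal: $1,035,800 · Summit Interchange: $1,085,300 · Lakeview Reservoir: $505,700 · Ashcroft Overpass: $760,400 · Harbor Corridor: $139,500 · Upper Annex: $1,137,100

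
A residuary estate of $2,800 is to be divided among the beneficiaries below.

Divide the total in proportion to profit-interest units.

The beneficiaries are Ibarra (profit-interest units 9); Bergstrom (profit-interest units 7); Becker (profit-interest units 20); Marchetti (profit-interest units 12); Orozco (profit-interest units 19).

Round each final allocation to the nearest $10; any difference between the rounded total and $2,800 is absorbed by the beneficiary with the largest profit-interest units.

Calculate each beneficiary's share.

Profit-interest units total: 9 + 7 + 20 + 12 + 19 = 67.
Raw shares: Ibarra 376.12; Bergstrom 292.54; Becker 835.82; Marchetti 501.49; Orozco 794.03.
At nearest $10: Ibarra $380; Bergstrom $290; Becker $840; Marchetti $500; Orozco $790. Sum = $2,800.
No rounding difference to absorb.

Ibarra: $380 | Bergstrom: $290 | Becker: $840 | Marchetti: $500 | Orozco: $790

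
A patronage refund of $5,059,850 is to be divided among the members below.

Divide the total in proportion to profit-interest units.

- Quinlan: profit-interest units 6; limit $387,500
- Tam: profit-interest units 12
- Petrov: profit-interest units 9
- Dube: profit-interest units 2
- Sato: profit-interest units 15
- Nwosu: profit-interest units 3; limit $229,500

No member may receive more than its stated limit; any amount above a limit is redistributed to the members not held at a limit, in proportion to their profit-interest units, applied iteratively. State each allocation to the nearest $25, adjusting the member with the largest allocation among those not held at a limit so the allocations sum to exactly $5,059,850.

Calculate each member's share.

Quinlan: $387,500 · Tam: $1,403,000 · Petrov: $1,052,250 · Dube: $233,825 · Sato: $1,753,775 · Nwosu: $229,500

Total profit-interest units = 47.
Pro-rata shares before constraints: Quinlan 645,938.30; Tam 1,291,876.60; Petrov 968,907.45; Dube 215,312.77; Sato 1,614,845.74; Nwosu 322,969.15.
Capped: Quinlan ($387,500), Nwosu ($229,500); residual $4,442,850 reallocated over remaining profit-interest units 38.
Shares after redistribution: Tam 1,403,005.26 → $1,403,000; Petrov 1,052,253.95 → $1,052,250; Dube 233,834.21 → $233,825; Sato 1,753,756.58 → $1,753,750.
Rounding difference +$25 applied to Sato → $1,753,775.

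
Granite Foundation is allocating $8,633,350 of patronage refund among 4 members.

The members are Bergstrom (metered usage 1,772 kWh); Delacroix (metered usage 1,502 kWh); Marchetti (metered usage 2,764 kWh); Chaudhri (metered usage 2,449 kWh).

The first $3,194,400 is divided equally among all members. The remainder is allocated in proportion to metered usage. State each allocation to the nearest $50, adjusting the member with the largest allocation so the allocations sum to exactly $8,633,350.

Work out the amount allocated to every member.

Bergstrom: $1,934,200 · Delacroix: $1,761,150 · Marchetti: $2,569,950 · Chaudhri: $2,368,050

Equal tier: $3,194,400 ÷ 4 = $798,600 apiece.
Remainder $5,438,950 by metered usage (total 8,487): Bergstrom 1,135,597.90 → $1,135,600; Delacroix 962,566.62 → $962,550; Marchetti 1,771,327.65 → $1,771,350; Chaudhri 1,569,457.82 → $1,569,450.
Totals: Bergstrom $798,600 + $1,135,600 = $1,934,200; Delacroix $798,600 + $962,550 = $1,761,150; Marchetti $798,600 + $1,771,350 = $2,569,950; Chaudhri $798,600 + $1,569,450 = $2,368,050.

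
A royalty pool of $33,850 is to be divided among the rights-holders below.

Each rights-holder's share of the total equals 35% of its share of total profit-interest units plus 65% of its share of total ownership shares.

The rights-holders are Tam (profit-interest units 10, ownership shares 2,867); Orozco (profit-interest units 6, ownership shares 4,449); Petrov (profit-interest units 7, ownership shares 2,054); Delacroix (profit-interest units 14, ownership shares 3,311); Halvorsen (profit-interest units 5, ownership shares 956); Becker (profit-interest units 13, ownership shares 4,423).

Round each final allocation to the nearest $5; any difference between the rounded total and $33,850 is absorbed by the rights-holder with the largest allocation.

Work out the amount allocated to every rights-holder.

Tam: $5,645 | Orozco: $6,715 | Petrov: $4,010 | Delacroix: $7,050 | Halvorsen: $2,240 | Becker: $8,190

Totals — profit-interest units 55, ownership shares 18,060.
Composite weights (35% profit-interest units + 65% ownership shares): Tam 0.1668; Orozco 0.1983; Petrov 0.1185; Delacroix 0.2083; Halvorsen 0.0662; Becker 0.2419.
Proportional shares: Tam 5,646.96; Orozco 6,712.67; Petrov 4,010.25; Delacroix 7,049.52; Halvorsen 2,241.74; Becker 8,188.86.
After rounding ($5): Tam $5,645; Orozco $6,715; Petrov $4,010; Delacroix $7,050; Halvorsen $2,240; Becker $8,190. Sum = $33,850.
Rounded total matches; no reconciliation needed.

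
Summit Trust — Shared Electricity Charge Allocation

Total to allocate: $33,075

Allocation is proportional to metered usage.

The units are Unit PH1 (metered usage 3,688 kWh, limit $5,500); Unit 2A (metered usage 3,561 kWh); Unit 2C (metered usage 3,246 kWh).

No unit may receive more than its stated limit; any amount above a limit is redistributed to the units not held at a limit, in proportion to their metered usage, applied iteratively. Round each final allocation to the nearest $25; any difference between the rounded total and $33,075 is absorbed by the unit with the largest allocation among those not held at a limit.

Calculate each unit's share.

Total metered usage = 10,495.
Proportional shares (ignoring caps): Unit PH1 11,622.73; Unit 2A 11,222.49; Unit 2C 10,229.77.
Held at cap: Unit PH1 ($5,500); balance $27,575 reallocated over remaining metered usage 6,807.
Remaining shares: Unit 2A 14,425.53 → $14,425; Unit 2C 13,149.47 → $13,150.

Unit PH1: $5,500 · Unit 2A: $14,425 · Unit 2C: $13,150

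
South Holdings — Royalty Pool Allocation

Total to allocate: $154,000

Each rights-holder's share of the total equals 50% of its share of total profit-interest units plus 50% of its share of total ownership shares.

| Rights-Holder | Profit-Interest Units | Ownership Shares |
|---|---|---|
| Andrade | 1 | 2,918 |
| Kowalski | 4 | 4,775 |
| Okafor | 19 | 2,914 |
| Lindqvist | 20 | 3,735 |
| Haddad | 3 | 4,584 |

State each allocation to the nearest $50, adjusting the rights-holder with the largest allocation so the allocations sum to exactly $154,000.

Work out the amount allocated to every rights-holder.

Andrade: $13,500 | Kowalski: $26,000 | Okafor: $43,000 | Lindqvist: $47,950 | Haddad: $23,550

Totals — profit-interest units 47, ownership shares 18,926.
Composite weights (50% profit-interest units + 50% ownership shares): Andrade 0.0877; Kowalski 0.1687; Okafor 0.2791; Lindqvist 0.3114; Haddad 0.1530.
Proportional shares: Andrade 13,510.11; Kowalski 25,980.17; Okafor 42,983.20; Lindqvist 47,961.72; Haddad 23,564.79.
At nearest $50: Andrade $13,500; Kowalski $26,000; Okafor $43,000; Lindqvist $47,950; Haddad $23,550. Sum = $154,000.
Rounded total matches; no reconciliation needed.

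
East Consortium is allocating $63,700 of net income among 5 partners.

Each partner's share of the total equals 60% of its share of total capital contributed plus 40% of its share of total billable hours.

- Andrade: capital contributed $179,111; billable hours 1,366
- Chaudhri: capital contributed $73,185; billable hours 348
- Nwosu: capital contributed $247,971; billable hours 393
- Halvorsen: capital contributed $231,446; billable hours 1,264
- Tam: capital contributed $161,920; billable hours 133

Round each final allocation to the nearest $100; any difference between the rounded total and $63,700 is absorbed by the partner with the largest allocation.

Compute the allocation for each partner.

Andrade: $17,600 | Chaudhri: $5,700 | Nwosu: $13,500 | Halvorsen: $19,000 | Tam: $7,900

Totals — capital contributed 893,633, billable hours 3,504.
Blended shares (60% capital contributed + 40% billable hours): Andrade 0.2762; Chaudhri 0.0889; Nwosu 0.2114; Halvorsen 0.2997; Tam 0.1239.
Pro-rata amounts: Andrade 17,593.57; Chaudhri 5,660.61; Nwosu 13,463.30; Halvorsen 19,090.18; Tam 7,892.33.
Rounded to nearest $100: Andrade $17,600; Chaudhri $5,700; Nwosu $13,500; Halvorsen $19,100; Tam $7,900. Sum = $63,800.
Difference $63,700 − $63,800 = −$100 applied to largest allocation (Halvorsen): Halvorsen becomes $19,000.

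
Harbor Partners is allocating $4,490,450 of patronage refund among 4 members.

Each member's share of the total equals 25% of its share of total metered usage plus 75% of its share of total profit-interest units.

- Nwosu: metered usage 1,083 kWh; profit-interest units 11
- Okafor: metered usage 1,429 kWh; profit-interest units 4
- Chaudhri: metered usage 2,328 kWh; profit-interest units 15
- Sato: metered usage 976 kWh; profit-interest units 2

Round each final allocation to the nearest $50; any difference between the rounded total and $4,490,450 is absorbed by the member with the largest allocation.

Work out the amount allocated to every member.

Nwosu: $1,366,750; Okafor: $696,800; Chaudhri: $2,028,000; Sato: $398,900

Totals — metered usage 5,816, profit-interest units 32.
Composite weights (25% metered usage + 75% profit-interest units): Nwosu 0.3044; Okafor 0.1552; Chaudhri 0.4516; Sato 0.0888.
Raw shares: Nwosu 1,366,736.32; Okafor 696,807.28; Chaudhri 2,028,027.66; Sato 398,878.74.
At nearest $50: Nwosu $1,366,750; Okafor $696,800; Chaudhri $2,028,050; Sato $398,900. Sum = $4,490,500.
Difference $4,490,450 − $4,490,500 = −$50 applied to largest allocation (Chaudhri): Chaudhri becomes $2,028,000.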